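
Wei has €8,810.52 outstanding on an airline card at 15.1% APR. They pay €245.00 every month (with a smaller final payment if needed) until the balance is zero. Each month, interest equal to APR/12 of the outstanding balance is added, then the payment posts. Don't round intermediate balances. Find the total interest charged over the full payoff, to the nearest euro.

€2,993

Monthly rate r = 15.1%/12 = 1.25833% = 0.0125833.
Payoff takes n = ⌈−ln(1 − rB₀/P)/ln(1+r)⌉ = ⌈48.175⌉ = 49 payments; the last is €43.04.
Total paid = 48·€245.00 + €43.04 = €11,803.04.
Total interest = total paid − principal = €11,803.04 − €8,810.52 = €2,992.52.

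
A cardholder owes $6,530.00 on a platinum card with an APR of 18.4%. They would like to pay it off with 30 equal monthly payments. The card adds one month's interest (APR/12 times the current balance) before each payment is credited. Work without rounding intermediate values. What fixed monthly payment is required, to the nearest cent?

Monthly rate r = 18.4%/12 = 1.53333% = 0.0153333.
Level-payment amortization: P = B₀·r / (1 − (1+r)^(−n)) = 6530.00·0.0153333 / (1 − 1.01533^(−30)).
Denominator 1 − (1+r)^(−30) = 0.366508676.
P = 100.127 / 0.366508676 ≈ 273.19.

$273.19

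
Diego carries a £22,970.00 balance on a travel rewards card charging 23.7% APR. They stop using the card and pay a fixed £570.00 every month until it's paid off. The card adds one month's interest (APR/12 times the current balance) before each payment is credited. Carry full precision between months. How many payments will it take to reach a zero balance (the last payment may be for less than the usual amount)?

82 months

Monthly rate r = 23.7%/12 = 1.975% = 0.01975.
Recurrence: B ← B·(1+r) − £570.00.
Month 1: interest £453.66; balance after payment £22,853.66.
Month 2: interest £451.36; balance after payment £22,735.02.
Closed form: n = −ln(1 − rB₀/P)/ln(1+r) = −ln(0.20411)/ln(1.01975) ≈ 81.253, so the balance reaches zero during payment 82.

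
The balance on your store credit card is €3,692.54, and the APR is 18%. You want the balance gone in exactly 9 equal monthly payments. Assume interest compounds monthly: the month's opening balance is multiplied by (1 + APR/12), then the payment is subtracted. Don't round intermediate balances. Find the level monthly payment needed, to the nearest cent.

Monthly rate r = 18%/12 = 1.5% = 0.015.
Level-payment amortization: P = B₀·r / (1 − (1+r)^(−n)) = 3692.54·0.015 / (1 − 1.015^(−9)).
Denominator 1 − (1+r)^(−9) = 0.12540776.
P = 55.3881 / 0.12540776 ≈ 441.66.

€441.66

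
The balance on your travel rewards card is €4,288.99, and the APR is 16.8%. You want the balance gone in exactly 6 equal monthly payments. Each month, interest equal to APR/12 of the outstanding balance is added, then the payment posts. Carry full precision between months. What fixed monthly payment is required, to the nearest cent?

Monthly rate r = 16.8%/12 = 1.4% = 0.014.
Level-payment amortization: P = B₀·r / (1 − (1+r)^(−n)) = 4288.99·0.014 / (1 − 1.014^(−6)).
Denominator 1 − (1+r)^(−6) = 0.0800329557.
P = 60.0459 / 0.0800329557 ≈ 750.26.

€750.26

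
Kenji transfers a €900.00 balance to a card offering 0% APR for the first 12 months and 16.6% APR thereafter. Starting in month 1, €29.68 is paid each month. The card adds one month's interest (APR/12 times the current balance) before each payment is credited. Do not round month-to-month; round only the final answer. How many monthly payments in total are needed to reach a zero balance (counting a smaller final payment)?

34 months

Promo months 1–12 at r₀ = 0%/12 = 0; months 13+ at r₁ = 16.6%/12 = 0.0138333.
After month 12 (no interest yet): B = €900.00 − 12·€29.68 = €543.84.
Then at r₁ with €29.68/mo: n₂ = −ln(1 − r₁·B/P)/ln(1+r₁) ≈ 21.28 → 22 more payments.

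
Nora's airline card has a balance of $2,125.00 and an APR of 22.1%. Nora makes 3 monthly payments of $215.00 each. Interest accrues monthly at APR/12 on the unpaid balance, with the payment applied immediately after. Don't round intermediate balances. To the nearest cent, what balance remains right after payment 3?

$1,587.63

Monthly rate r = 22.1%/12 = 1.84167% = 0.0184167.
Each month: B ← B·(1+r) − $215.00.
Month 1: interest $39.14; balance after payment $1,949.14.
Month 2: interest $35.90; balance after payment $1,770.03.
Month 3: interest $32.60; balance after payment $1,587.63.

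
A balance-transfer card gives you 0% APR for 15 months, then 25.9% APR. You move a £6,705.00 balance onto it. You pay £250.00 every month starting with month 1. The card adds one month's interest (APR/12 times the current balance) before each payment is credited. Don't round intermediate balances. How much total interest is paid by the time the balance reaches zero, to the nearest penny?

Promo months 1–15 at r₀ = 0%/12 = 0; months 16+ at r₁ = 25.9%/12 = 0.0215833.
After month 15 (no interest yet): B = £6,705.00 − 15·£250.00 = £2,955.00.
Then at r₁ with £250.00/mo: n₂ = −ln(1 − r₁·B/P)/ln(1+r₁) ≈ 13.79 → 14 more payments.
Total paid = 28·£250.00 + £198.61 = £7,198.61; interest = £7,198.61 − £6,705.00 = £493.61.

£493.61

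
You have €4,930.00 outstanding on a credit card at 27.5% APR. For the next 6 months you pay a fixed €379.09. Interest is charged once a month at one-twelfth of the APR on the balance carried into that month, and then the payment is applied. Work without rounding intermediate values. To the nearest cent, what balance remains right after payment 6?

Monthly rate r = 27.5%/12 = 2.29167% = 0.0229167.
Each month: B ← B·(1+r) − €379.09.
Month 1: interest €112.98; balance after payment €4,663.89.
Month 2: interest €106.88; balance after payment €4,391.68.
Month 3: interest €100.64; balance after payment €4,113.23.
Month 4: interest €94.26; balance after payment €3,828.40.
Month 5: interest €87.73; balance after payment €3,537.05.
Month 6: interest €81.06; balance after payment €3,239.02.

€3,239.02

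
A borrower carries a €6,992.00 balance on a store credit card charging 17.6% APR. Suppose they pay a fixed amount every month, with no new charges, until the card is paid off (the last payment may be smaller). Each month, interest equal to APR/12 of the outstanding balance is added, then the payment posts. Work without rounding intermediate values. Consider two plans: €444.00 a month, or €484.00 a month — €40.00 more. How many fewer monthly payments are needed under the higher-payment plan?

2 fewer payments

Monthly rate r = 17.6%/12 = 1.46667% = 0.0146667.
At €444.00/mo: n = ⌈−ln(1 − rB₀/P)/ln(1+r)⌉ = 19 payments (last €16.54); total interest = total paid − €6,992.00 = €1,016.54.
At €484.00/mo: 17 payments (last €171.70); total interest €923.70.
Payments saved = 19 − 17 = 2.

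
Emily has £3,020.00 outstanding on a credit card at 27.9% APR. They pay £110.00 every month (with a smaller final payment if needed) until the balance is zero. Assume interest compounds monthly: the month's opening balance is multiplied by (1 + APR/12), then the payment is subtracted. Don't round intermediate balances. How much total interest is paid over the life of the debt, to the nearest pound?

Monthly rate r = 27.9%/12 = 2.325% = 0.02325.
Payoff takes n = ⌈−ln(1 − rB₀/P)/ln(1+r)⌉ = ⌈44.248⌉ = 45 payments; the last is £27.52.
Total paid = 44·£110.00 + £27.52 = £4,867.52.
Total interest = total paid − principal = £4,867.52 − £3,020.00 = £1,847.52.

£1,848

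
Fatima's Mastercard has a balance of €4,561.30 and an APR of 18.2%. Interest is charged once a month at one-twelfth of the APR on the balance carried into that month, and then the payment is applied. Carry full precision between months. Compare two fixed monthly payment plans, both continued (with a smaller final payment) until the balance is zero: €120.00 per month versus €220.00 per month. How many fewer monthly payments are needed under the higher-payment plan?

32 fewer payments

Monthly rate r = 18.2%/12 = 1.51667% = 0.0151667.
At €120.00/mo: n = ⌈−ln(1 − rB₀/P)/ln(1+r)⌉ = 58 payments (last €9.52); total interest = total paid − €4,561.30 = €2,288.22.
At €220.00/mo: 26 payments (last €17.93); total interest €956.63.
Payments saved = 58 − 26 = 32.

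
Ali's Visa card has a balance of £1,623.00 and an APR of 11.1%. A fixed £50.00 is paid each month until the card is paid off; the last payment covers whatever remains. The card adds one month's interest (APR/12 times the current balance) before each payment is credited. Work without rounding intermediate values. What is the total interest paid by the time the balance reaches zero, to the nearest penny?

Monthly rate r = 11.1%/12 = 0.925% = 0.00925.
Payoff takes n = ⌈−ln(1 − rB₀/P)/ln(1+r)⌉ = ⌈38.777⌉ = 39 payments; the last is £38.89.
Total paid = 38·£50.00 + £38.89 = £1,938.89.
Total interest = total paid − principal = £1,938.89 − £1,623.00 = £315.89.

£315.89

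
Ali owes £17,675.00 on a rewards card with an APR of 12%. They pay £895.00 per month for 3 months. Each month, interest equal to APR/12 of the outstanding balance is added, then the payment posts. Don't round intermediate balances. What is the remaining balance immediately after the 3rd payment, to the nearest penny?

£15,498.63

Monthly rate r = 12%/12 = 1% = 0.01.
Each month: B ← B·(1+r) − £895.00.
Month 1: interest £176.75; balance after payment £16,956.75.
Month 2: interest £169.57; balance after payment £16,231.32.
Month 3: interest £162.31; balance after payment £15,498.63.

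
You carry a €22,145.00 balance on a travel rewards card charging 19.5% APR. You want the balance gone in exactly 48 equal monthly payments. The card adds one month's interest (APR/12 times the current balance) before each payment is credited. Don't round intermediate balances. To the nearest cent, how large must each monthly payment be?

Monthly rate r = 19.5%/12 = 1.625% = 0.01625.
Level-payment amortization: P = B₀·r / (1 − (1+r)^(−n)) = 22145.00·0.01625 / (1 − 1.01625^(−48)).
Denominator 1 − (1+r)^(−48) = 0.538710906.
P = 359.856 / 0.538710906 ≈ 668.00.

€668.00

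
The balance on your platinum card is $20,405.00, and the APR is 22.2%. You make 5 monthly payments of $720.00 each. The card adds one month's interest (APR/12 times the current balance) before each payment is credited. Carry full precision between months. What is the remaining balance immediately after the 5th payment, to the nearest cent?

Monthly rate r = 22.2%/12 = 1.85% = 0.0185.
Each month: B ← B·(1+r) − $720.00.
Month 1: interest $377.49; balance after payment $20,062.49.
Month 2: interest $371.16; balance after payment $19,713.65.
Month 3: interest $364.70; balance after payment $19,358.35.
Month 4: interest $358.13; balance after payment $18,996.48.
Month 5: interest $351.43; balance after payment $18,627.92.

$18,627.92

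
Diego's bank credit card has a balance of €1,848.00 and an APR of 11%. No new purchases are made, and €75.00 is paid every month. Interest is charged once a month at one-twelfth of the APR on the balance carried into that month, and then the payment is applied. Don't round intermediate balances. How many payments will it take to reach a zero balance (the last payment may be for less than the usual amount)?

Monthly rate r = 11%/12 = 0.916667% = 0.00916667.
Recurrence: B ← B·(1+r) − €75.00.
Month 1: interest €16.94; balance after payment €1,789.94.
Month 2: interest €16.41; balance after payment €1,731.35.
Closed form: n = −ln(1 − rB₀/P)/ln(1+r) = −ln(0.77413)/ln(1.00917) ≈ 28.056, so the balance reaches zero during payment 29.

29 payments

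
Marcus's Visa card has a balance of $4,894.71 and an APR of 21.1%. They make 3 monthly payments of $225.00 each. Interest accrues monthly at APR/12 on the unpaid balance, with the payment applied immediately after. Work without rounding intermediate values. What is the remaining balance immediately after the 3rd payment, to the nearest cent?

Monthly rate r = 21.1%/12 = 1.75833% = 0.0175833.
Each month: B ← B·(1+r) − $225.00.
Month 1: interest $86.07; balance after payment $4,755.78.
Month 2: interest $83.62; balance after payment $4,614.40.
Month 3: interest $81.14; balance after payment $4,470.53.

$4,470.53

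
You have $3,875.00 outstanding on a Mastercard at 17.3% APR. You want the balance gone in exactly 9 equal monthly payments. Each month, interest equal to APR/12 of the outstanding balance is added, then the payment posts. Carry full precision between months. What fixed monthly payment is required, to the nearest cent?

Monthly rate r = 17.3%/12 = 1.44167% = 0.0144167.
Level-payment amortization: P = B₀·r / (1 − (1+r)^(−n)) = 3875.00·0.0144167 / (1 − 1.01442^(−9)).
Denominator 1 − (1+r)^(−9) = 0.12087098.
P = 55.8646 / 0.12087098 ≈ 462.18.

$462.18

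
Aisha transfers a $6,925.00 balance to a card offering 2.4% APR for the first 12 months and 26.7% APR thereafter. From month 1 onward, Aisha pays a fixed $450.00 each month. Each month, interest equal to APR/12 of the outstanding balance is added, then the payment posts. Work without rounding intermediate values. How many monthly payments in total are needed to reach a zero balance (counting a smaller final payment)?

Promo months 1–12 at r₀ = 2.4%/12 = 0.002; months 13+ at r₁ = 26.7%/12 = 0.02225.
After month 12: iterate B ← B·(1+r₀) − $450.00 for 12 months → $1,633.24.
Then at r₁ with $450.00/mo: n₂ = −ln(1 − r₁·B/P)/ln(1+r₁) ≈ 3.83 → 4 more payments.

16 payments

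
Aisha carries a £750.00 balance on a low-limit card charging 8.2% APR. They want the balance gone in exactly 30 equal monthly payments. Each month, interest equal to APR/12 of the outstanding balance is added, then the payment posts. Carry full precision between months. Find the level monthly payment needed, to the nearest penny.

Monthly rate r = 8.2%/12 = 0.683333% = 0.00683333.
Level-payment amortization: P = B₀·r / (1 − (1+r)^(−n)) = 750.00·0.00683333 / (1 − 1.00683^(−30)).
Denominator 1 − (1+r)^(−30) = 0.184784479.
P = 5.125 / 0.184784479 ≈ 27.74.

£27.74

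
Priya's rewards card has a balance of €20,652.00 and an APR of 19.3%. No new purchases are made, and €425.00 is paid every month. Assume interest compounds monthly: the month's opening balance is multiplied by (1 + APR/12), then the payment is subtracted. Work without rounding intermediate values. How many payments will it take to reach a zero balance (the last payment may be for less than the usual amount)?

96 payments

Monthly rate r = 19.3%/12 = 1.60833% = 0.0160833.
Recurrence: B ← B·(1+r) − €425.00.
Month 1: interest €332.15; balance after payment €20,559.15.
Month 2: interest €330.66; balance after payment €20,464.81.
Closed form: n = −ln(1 − rB₀/P)/ln(1+r) = −ln(0.21846)/ln(1.01608) ≈ 95.337, so the balance reaches zero during payment 96.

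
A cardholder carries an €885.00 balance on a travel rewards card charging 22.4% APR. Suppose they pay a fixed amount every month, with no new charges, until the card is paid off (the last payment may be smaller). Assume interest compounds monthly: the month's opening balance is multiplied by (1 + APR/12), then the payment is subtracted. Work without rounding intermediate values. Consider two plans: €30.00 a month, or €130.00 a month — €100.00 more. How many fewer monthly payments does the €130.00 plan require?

Monthly rate r = 22.4%/12 = 1.86667% = 0.0186667.
At €30.00/mo: n = ⌈−ln(1 − rB₀/P)/ln(1+r)⌉ = 44 payments (last €7.71); total interest = total paid − €885.00 = €412.71.
At €130.00/mo: 8 payments (last €45.58); total interest €70.58.
Payments saved = 44 − 8 = 36.

36 fewer payments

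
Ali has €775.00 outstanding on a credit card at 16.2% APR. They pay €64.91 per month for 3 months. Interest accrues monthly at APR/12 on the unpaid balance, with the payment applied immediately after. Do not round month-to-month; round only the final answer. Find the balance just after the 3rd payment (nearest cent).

€609.44

Monthly rate r = 16.2%/12 = 1.35% = 0.0135.
Each month: B ← B·(1+r) − €64.91.
Month 1: interest €10.46; balance after payment €720.55.
Month 2: interest €9.73; balance after payment €665.37.
Month 3: interest €8.98; balance after payment €609.44.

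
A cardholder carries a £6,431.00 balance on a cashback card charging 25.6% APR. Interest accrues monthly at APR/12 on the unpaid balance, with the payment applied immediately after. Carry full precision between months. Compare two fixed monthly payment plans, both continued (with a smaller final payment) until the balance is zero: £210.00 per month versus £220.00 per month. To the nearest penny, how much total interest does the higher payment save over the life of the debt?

Monthly rate r = 25.6%/12 = 2.13333% = 0.0213333.
At £210.00/mo: n = ⌈−ln(1 − rB₀/P)/ln(1+r)⌉ = 51 payments (last £38.83); total interest = total paid − £6,431.00 = £4,107.83.
At £220.00/mo: 47 payments (last £64.29); total interest £3,753.29.
Interest saved = £4,107.83 − £3,753.29 = £354.54.

£354.54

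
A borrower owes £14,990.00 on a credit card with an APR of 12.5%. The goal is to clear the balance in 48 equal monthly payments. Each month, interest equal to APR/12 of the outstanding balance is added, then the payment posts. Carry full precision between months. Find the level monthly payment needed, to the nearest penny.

Monthly rate r = 12.5%/12 = 1.04167% = 0.0104167.
Level-payment amortization: P = B₀·r / (1 − (1+r)^(−n)) = 14990.00·0.0104167 / (1 − 1.01042^(−48)).
Denominator 1 − (1+r)^(−48) = 0.391898687.
P = 156.146 / 0.391898687 ≈ 398.43.

£398.43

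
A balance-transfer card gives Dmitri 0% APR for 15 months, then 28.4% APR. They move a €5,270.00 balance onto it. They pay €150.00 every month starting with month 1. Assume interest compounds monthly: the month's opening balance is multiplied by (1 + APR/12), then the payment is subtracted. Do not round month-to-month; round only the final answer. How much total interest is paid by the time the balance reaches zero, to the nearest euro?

Promo months 1–15 at r₀ = 0%/12 = 0; months 16+ at r₁ = 28.4%/12 = 0.0236667.
After month 15 (no interest yet): B = €5,270.00 − 15·€150.00 = €3,020.00.
Then at r₁ with €150.00/mo: n₂ = −ln(1 − r₁·B/P)/ln(1+r₁) ≈ 27.67 → 28 more payments.
Total paid = 42·€150.00 + €100.69 = €6,400.69; interest = €6,400.69 − €5,270.00 = €1,130.69.

€1,131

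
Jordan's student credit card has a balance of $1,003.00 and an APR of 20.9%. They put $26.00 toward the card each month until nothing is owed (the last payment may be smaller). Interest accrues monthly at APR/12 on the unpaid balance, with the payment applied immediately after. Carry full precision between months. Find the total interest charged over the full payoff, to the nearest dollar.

Monthly rate r = 20.9%/12 = 1.74167% = 0.0174167.
Payoff takes n = ⌈−ln(1 − rB₀/P)/ln(1+r)⌉ = ⌈64.539⌉ = 65 payments; the last is $14.07.
Total paid = 64·$26.00 + $14.07 = $1,678.07.
Total interest = total paid − principal = $1,678.07 − $1,003.00 = $675.07.

$675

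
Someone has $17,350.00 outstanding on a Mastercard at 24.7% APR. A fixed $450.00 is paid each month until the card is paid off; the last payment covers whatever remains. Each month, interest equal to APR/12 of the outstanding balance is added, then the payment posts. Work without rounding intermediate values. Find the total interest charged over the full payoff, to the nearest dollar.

$17,503

Monthly rate r = 24.7%/12 = 2.05833% = 0.0205833.
Payoff takes n = ⌈−ln(1 − rB₀/P)/ln(1+r)⌉ = ⌈77.448⌉ = 78 payments; the last is $202.62.
Total paid = 77·$450.00 + $202.62 = $34,852.62.
Total interest = total paid − principal = $34,852.62 − $17,350.00 = $17,502.62.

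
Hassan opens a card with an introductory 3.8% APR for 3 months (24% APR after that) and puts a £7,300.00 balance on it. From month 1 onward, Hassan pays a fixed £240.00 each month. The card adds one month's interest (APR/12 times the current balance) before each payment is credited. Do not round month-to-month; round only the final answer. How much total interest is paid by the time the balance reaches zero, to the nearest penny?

Promo months 1–3 at r₀ = 3.8%/12 = 0.00316667; months 4+ at r₁ = 24%/12 = 0.02.
After month 3: iterate B ← B·(1+r₀) − £240.00 for 3 months → £6,647.29.
Then at r₁ with £240.00/mo: n₂ = −ln(1 − r₁·B/P)/ln(1+r₁) ≈ 40.77 → 41 more payments.
Total paid = 43·£240.00 + £184.62 = £10,504.62; interest = £10,504.62 − £7,300.00 = £3,204.62.

£3,204.62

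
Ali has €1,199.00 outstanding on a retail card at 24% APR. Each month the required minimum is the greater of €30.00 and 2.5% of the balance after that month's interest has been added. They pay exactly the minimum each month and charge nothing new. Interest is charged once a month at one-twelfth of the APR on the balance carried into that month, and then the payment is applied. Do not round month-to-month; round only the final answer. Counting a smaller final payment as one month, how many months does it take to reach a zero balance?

81 months

Monthly rate r = 24%/12 = 2% = 0.02.
While 2.5% of the post-interest balance exceeds €30.00, each month B ← (B·(1+r))·(1 − 0.025), i.e. B shrinks by the factor (1+r)·0.975 = 0.9945.
This holds for months 1–4. Entering month 5 the balance is €1,172.84; 2.5% of the post-interest balance is now below €30.00, so the flat €30.00 minimum applies from here.
From month 5 a fixed €30.00 at rate r clears €1,172.84 in 77 more payments. Total: 4 + 77 = 81 months.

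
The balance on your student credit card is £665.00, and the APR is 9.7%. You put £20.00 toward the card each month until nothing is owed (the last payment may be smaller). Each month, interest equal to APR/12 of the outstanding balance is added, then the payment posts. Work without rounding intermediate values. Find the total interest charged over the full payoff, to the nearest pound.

Monthly rate r = 9.7%/12 = 0.808333% = 0.00808333.
Payoff takes n = ⌈−ln(1 − rB₀/P)/ln(1+r)⌉ = ⌈38.881⌉ = 39 payments; the last is £17.64.
Total paid = 38·£20.00 + £17.64 = £777.64.
Total interest = total paid − principal = £777.64 − £665.00 = £112.64.

£113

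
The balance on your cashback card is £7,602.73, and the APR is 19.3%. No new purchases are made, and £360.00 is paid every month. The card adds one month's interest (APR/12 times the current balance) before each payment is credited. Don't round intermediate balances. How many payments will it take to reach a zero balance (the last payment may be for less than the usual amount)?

Monthly rate r = 19.3%/12 = 1.60833% = 0.0160833.
Recurrence: B ← B·(1+r) − £360.00.
Month 1: interest £122.28; balance after payment £7,365.01.
Month 2: interest £118.45; balance after payment £7,123.46.
Closed form: n = −ln(1 − rB₀/P)/ln(1+r) = −ln(0.66034)/ln(1.01608) ≈ 26.010, so the balance reaches zero during payment 27.

27 payments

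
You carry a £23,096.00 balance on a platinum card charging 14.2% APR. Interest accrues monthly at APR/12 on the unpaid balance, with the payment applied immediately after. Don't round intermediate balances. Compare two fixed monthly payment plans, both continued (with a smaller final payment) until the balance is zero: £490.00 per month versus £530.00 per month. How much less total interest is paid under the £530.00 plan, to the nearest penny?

Monthly rate r = 14.2%/12 = 1.18333% = 0.0118333.
At £490.00/mo: n = ⌈−ln(1 − rB₀/P)/ln(1+r)⌉ = 70 payments (last £175.48); total interest = total paid − £23,096.00 = £10,889.48.
At £530.00/mo: 62 payments (last £333.38); total interest £9,567.38.
Interest saved = £10,889.48 − £9,567.38 = £1,322.10.

£1,322.10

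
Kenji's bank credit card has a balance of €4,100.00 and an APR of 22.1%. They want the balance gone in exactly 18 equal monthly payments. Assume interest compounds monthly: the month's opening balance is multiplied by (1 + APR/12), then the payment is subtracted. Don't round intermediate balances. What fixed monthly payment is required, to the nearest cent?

€269.69

Monthly rate r = 22.1%/12 = 1.84167% = 0.0184167.
Level-payment amortization: P = B₀·r / (1 − (1+r)^(−n)) = 4100.00·0.0184167 / (1 − 1.01842^(−18)).
Denominator 1 − (1+r)^(−18) = 0.279985844.
P = 75.5083 / 0.279985844 ≈ 269.69.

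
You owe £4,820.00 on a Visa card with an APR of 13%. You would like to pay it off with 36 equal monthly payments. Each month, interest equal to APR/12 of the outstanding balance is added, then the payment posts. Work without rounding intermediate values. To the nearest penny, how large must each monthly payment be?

£162.40

Monthly rate r = 13%/12 = 1.08333% = 0.0108333.
Level-payment amortization: P = B₀·r / (1 − (1+r)^(−n)) = 4820.00·0.0108333 / (1 − 1.01083^(−36)).
Denominator 1 − (1+r)^(−36) = 0.321521599.
P = 52.2167 / 0.321521599 ≈ 162.40.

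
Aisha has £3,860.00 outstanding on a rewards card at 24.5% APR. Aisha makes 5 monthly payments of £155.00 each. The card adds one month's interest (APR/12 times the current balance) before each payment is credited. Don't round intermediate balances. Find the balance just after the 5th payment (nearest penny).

£3,463.17

Monthly rate r = 24.5%/12 = 2.04167% = 0.0204167.
Each month: B ← B·(1+r) − £155.00.
Month 1: interest £78.81; balance after payment £3,783.81.
Month 2: interest £77.25; balance after payment £3,706.06.
Month 3: interest £75.67; balance after payment £3,626.73.
Month 4: interest £74.05; balance after payment £3,545.77.
Month 5: interest £72.39; balance after payment £3,463.17.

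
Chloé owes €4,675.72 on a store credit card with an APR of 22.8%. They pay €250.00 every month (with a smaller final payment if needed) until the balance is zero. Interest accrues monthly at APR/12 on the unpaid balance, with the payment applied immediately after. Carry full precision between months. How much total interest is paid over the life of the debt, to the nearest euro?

€1,157

Monthly rate r = 22.8%/12 = 1.9% = 0.019.
Payoff takes n = ⌈−ln(1 − rB₀/P)/ln(1+r)⌉ = ⌈23.327⌉ = 24 payments; the last is €82.27.
Total paid = 23·€250.00 + €82.27 = €5,832.27.
Total interest = total paid − principal = €5,832.27 − €4,675.72 = €1,156.55.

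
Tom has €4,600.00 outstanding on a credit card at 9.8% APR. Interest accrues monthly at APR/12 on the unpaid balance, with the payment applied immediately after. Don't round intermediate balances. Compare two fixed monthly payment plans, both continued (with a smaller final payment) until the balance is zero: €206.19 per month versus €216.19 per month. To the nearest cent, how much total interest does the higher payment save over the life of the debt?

€25.17

Monthly rate r = 9.8%/12 = 0.816667% = 0.00816667.
At €206.19/mo: n = ⌈−ln(1 − rB₀/P)/ln(1+r)⌉ = 25 payments (last €150.41); total interest = total paid − €4,600.00 = €498.97.
At €216.19/mo: 24 payments (last €101.43); total interest €473.80.
Interest saved = €498.97 − €473.80 = €25.17.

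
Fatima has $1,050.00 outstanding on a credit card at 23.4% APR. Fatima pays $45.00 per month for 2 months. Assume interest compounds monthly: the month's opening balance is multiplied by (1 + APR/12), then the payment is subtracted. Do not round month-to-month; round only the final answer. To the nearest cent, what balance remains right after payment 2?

Monthly rate r = 23.4%/12 = 1.95% = 0.0195.
Each month: B ← B·(1+r) − $45.00.
Month 1: interest $20.48; balance after payment $1,025.47.
Month 2: interest $20.00; balance after payment $1,000.47.

$1,000.47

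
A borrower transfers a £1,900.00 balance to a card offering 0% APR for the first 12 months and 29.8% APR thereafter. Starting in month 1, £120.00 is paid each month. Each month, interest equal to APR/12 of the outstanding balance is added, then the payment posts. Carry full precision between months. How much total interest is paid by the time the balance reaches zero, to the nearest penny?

Promo months 1–12 at r₀ = 0%/12 = 0; months 13+ at r₁ = 29.8%/12 = 0.0248333.
After month 12 (no interest yet): B = £1,900.00 − 12·£120.00 = £460.00.
Then at r₁ with £120.00/mo: n₂ = −ln(1 − r₁·B/P)/ln(1+r₁) ≈ 4.08 → 5 more payments.
Total paid = 16·£120.00 + £9.48 = £1,929.48; interest = £1,929.48 − £1,900.00 = £29.48.

£29.48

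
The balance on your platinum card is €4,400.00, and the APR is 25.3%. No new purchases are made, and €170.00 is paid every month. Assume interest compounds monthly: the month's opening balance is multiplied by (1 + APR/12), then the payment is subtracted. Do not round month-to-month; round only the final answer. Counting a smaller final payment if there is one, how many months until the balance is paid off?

38 months

Monthly rate r = 25.3%/12 = 2.10833% = 0.0210833.
Recurrence: B ← B·(1+r) − €170.00.
Month 1: interest €92.77; balance after payment €4,322.77.
Month 2: interest €91.14; balance after payment €4,243.90.
Closed form: n = −ln(1 − rB₀/P)/ln(1+r) = −ln(0.45431)/ln(1.02108) ≈ 37.814, so the balance reaches zero during payment 38.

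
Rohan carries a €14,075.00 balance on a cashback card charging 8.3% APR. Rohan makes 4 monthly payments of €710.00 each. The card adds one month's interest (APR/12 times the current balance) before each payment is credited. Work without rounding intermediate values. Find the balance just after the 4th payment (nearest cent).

€11,598.87

Monthly rate r = 8.3%/12 = 0.691667% = 0.00691667.
Each month: B ← B·(1+r) − €710.00.
Month 1: interest €97.35; balance after payment €13,462.35.
Month 2: interest €93.11; balance after payment €12,845.47.
Month 3: interest €88.85; balance after payment €12,224.31.
Month 4: interest €84.55; balance after payment €11,598.87.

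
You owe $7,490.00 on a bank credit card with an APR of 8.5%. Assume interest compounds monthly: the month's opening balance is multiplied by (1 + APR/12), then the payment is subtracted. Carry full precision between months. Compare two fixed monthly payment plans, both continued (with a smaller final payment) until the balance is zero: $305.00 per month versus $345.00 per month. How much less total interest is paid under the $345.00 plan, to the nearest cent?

Monthly rate r = 8.5%/12 = 0.708333% = 0.00708333.
At $305.00/mo: n = ⌈−ln(1 − rB₀/P)/ln(1+r)⌉ = 28 payments (last $22.62); total interest = total paid − $7,490.00 = $767.62.
At $345.00/mo: 24 payments (last $226.76); total interest $671.76.
Interest saved = $767.62 − $671.76 = $95.86.

$95.86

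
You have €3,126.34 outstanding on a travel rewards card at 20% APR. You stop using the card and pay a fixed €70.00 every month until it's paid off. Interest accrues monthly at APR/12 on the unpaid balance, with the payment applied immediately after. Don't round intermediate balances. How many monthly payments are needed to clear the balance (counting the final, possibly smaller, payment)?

Monthly rate r = 20%/12 = 1.66667% = 0.0166667.
Recurrence: B ← B·(1+r) − €70.00.
Month 1: interest €52.11; balance after payment €3,108.45.
Month 2: interest €51.81; balance after payment €3,090.25.
Closed form: n = −ln(1 − rB₀/P)/ln(1+r) = −ln(0.25563)/ln(1.01667) ≈ 82.521, so the balance reaches zero during payment 83.

83 months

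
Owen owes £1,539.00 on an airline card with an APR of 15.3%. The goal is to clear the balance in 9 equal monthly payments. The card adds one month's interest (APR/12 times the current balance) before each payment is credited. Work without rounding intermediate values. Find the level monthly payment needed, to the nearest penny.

£182.09

Monthly rate r = 15.3%/12 = 1.275% = 0.01275.
Level-payment amortization: P = B₀·r / (1 − (1+r)^(−n)) = 1539.00·0.01275 / (1 − 1.01275^(−9)).
Denominator 1 − (1+r)^(−9) = 0.107764018.
P = 19.6223 / 0.107764018 ≈ 182.09.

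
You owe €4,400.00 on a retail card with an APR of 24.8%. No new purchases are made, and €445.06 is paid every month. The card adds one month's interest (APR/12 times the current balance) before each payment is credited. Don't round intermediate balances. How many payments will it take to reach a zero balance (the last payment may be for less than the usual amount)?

12 months

Monthly rate r = 24.8%/12 = 2.06667% = 0.0206667.
Recurrence: B ← B·(1+r) − €445.06.
Month 1: interest €90.93; balance after payment €4,045.87.
Month 2: interest €83.61; balance after payment €3,684.43.
Closed form: n = −ln(1 − rB₀/P)/ln(1+r) = −ln(0.79568)/ln(1.02067) ≈ 11.173, so the balance reaches zero during payment 12.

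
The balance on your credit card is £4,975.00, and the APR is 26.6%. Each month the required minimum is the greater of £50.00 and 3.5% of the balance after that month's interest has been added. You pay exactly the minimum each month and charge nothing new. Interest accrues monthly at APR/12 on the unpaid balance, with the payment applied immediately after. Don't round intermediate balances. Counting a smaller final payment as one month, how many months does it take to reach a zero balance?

137 months

Monthly rate r = 26.6%/12 = 2.21667% = 0.0221667.
While 3.5% of the post-interest balance exceeds £50.00, each month B ← (B·(1+r))·(1 − 0.035), i.e. B shrinks by the factor (1+r)·0.965 = 0.98639.
This holds for months 1–93. Entering month 94 the balance is £1,391.08; 3.5% of the post-interest balance is now below £50.00, so the flat £50.00 minimum applies from here.
From month 94 a fixed £50.00 at rate r clears £1,391.08 in 44 more payments. Total: 93 + 44 = 137 months.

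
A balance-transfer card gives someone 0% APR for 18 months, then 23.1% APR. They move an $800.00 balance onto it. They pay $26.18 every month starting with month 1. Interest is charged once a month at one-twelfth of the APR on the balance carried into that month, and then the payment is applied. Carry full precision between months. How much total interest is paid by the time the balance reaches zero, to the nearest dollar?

Promo months 1–18 at r₀ = 0%/12 = 0; months 19+ at r₁ = 23.1%/12 = 0.01925.
After month 18 (no interest yet): B = $800.00 − 18·$26.18 = $328.76.
Then at r₁ with $26.18/mo: n₂ = −ln(1 − r₁·B/P)/ln(1+r₁) ≈ 14.51 → 15 more payments.
Total paid = 32·$26.18 + $13.50 = $851.26; interest = $851.26 − $800.00 = $51.26.

$51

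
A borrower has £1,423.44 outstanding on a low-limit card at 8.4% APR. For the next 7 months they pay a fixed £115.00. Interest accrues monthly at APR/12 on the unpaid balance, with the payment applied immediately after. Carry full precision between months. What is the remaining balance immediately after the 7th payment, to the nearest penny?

£672.57

Monthly rate r = 8.4%/12 = 0.7% = 0.007.
Each month: B ← B·(1+r) − £115.00.
Month 1: interest £9.96; balance after payment £1,318.40.
Month 2: interest £9.23; balance after payment £1,212.63.
Month 3: interest £8.49; balance after payment £1,106.12.
Month 4: interest £7.74; balance after payment £998.86.
Month 5: interest £6.99; balance after payment £890.86.
Month 6: interest £6.24; balance after payment £782.09.
Month 7: interest £5.47; balance after payment £672.57.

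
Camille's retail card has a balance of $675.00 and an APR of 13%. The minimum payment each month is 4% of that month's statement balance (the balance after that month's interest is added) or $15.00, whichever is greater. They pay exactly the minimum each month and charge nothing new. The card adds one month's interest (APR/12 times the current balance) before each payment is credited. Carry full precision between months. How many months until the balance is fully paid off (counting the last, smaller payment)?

Monthly rate r = 13%/12 = 1.08333% = 0.0108333.
While 4% of the post-interest balance exceeds $15.00, each month B ← (B·(1+r))·(1 − 0.04), i.e. B shrinks by the factor (1+r)·0.96 = 0.9704.
This holds for months 1–20. Entering month 21 the balance is $370.10; 4% of the post-interest balance is now below $15.00, so the flat $15.00 minimum applies from here.
From month 21 a fixed $15.00 at rate r clears $370.10 in 29 more payments. Total: 20 + 29 = 49 months.

49 months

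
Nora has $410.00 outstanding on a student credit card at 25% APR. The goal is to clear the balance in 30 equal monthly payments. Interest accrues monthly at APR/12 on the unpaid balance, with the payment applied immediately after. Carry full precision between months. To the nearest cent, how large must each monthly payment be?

$18.52

Monthly rate r = 25%/12 = 2.08333% = 0.0208333.
Level-payment amortization: P = B₀·r / (1 − (1+r)^(−n)) = 410.00·0.0208333 / (1 − 1.02083^(−30)).
Denominator 1 − (1+r)^(−30) = 0.461290393.
P = 8.54167 / 0.461290393 ≈ 18.52.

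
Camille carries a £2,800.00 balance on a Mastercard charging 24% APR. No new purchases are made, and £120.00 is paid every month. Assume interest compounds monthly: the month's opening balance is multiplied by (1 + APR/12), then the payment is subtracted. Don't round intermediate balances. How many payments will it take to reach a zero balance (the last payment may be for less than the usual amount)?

32 payments

Monthly rate r = 24%/12 = 2% = 0.02.
Recurrence: B ← B·(1+r) − £120.00.
Month 1: interest £56.00; balance after payment £2,736.00.
Month 2: interest £54.72; balance after payment £2,670.72.
Closed form: n = −ln(1 − rB₀/P)/ln(1+r) = −ln(0.53333)/ln(1.02) ≈ 31.744, so the balance reaches zero during payment 32.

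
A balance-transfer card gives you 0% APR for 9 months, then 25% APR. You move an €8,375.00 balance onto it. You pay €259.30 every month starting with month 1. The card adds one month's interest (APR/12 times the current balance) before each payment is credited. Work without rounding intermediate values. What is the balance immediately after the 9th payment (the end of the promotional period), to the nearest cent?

€6,041.30

Promo months 1–9 at r₀ = 0%/12 = 0; months 10+ at r₁ = 25%/12 = 0.0208333.
After month 9 (no interest yet): B = €8,375.00 − 9·€259.30 = €6,041.30.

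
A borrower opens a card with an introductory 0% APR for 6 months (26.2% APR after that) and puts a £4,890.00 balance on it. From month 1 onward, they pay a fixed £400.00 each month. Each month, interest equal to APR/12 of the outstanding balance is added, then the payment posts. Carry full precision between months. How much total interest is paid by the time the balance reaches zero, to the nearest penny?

£216.19

Promo months 1–6 at r₀ = 0%/12 = 0; months 7+ at r₁ = 26.2%/12 = 0.0218333.
After month 6 (no interest yet): B = £4,890.00 − 6·£400.00 = £2,490.00.
Then at r₁ with £400.00/mo: n₂ = −ln(1 − r₁·B/P)/ln(1+r₁) ≈ 6.76 → 7 more payments.
Total paid = 12·£400.00 + £306.19 = £5,106.19; interest = £5,106.19 − £4,890.00 = £216.19.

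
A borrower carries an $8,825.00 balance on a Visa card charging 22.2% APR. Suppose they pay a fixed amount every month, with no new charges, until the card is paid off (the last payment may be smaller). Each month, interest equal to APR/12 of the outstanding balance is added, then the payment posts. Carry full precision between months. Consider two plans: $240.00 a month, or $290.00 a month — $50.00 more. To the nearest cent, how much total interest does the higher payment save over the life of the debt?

Monthly rate r = 22.2%/12 = 1.85% = 0.0185.
At $240.00/mo: n = ⌈−ln(1 − rB₀/P)/ln(1+r)⌉ = 63 payments (last $49.18); total interest = total paid − $8,825.00 = $6,104.18.
At $290.00/mo: 46 payments (last $45.75); total interest $4,270.75.
Interest saved = $6,104.18 − $4,270.75 = $1,833.43.

$1,833.43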